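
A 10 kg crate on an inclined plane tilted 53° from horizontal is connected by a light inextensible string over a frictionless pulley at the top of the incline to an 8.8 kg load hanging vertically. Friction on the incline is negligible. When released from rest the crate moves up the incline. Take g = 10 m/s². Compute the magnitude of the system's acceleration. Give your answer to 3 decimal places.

0.433 m/s²

For the crate on the incline: the weight component along the slope is m₁g sin 53° = 10 × 10 × 0.7986 = 79.860 N and the normal force is N = m₁g cos 53° = 60.182 N.
Newton's second law for the crate (up-slope positive): T − 79.860 = 10 a. For the hanging load (downward positive): 8.8 × 10 − T = 8.8 a.
Adding the two equations eliminates T: 8.140 = 18.8 a, so a = 0.4330 m/s².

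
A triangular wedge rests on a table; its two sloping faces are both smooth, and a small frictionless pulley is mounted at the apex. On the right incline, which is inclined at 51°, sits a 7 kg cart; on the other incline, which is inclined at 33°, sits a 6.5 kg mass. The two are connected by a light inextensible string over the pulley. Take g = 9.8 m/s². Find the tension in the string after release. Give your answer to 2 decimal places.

43.66 N

Resolve each weight along its own incline: the 7 kg mass has component 7 × 9.8 × sin 51° = 53.312 N down its slope, and the 6.5 kg mass has 6.5 × 9.8 × sin 33° = 34.694 N down its slope.
The 7 kg side's 53.312 N exceeds the other side's 34.694 N, so that mass slides down and the 6.5 kg mass slides up. Taking that direction as positive, Newton's second law for the whole system gives 53.312 − 34.694 = (7 + 6.5) a, so a = 18.618 / 13.5 = 1.3791 m/s².
For the 6.5 kg mass (up-slope positive): T − 34.694 = 6.5 × 1.3791, so T = 43.658 N.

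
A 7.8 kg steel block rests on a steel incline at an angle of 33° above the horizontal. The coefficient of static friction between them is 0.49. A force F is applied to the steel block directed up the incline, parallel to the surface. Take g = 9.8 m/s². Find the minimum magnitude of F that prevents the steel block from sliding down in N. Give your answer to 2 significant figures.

The normal force is N = mg cos 33° = 64.108 N. With F at its minimum the steel block is on the verge of sliding down, so static friction is at its maximum μ_s N = 0.49 × 64.108 = 31.413 N and acts up the slope.
Equilibrium along the incline: F + μ_s N = mg sin 33°, so F = 41.632 − 31.413 = 10.219 N.

10 N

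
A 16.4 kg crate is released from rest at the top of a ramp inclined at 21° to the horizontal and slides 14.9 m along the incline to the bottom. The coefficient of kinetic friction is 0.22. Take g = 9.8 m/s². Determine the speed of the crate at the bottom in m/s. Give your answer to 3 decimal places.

The weight component along the incline is mg sin 21° = 57.597 N and the normal force is N = mg cos 21° = 150.045 N.
Friction up the slope is f = μN = 0.22 × 150.045 = 33.010 N, so the net downslope force is 57.597 − 33.010 = 24.587 N and a = 24.587 / 16.4 = 1.4992 m/s².
Starting from rest over a distance of 14.9 m, v² = 2aL = 2 × 1.4992 × 14.9 = 44.6762, so v = 6.6840 m/s.

6.684 m/s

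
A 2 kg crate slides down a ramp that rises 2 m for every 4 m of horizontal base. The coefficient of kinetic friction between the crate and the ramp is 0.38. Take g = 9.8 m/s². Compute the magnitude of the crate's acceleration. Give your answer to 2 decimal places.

1.05 m/s²

Resolving the weight along the incline: the component pulling the crate down the slope is mg sin 26.57° = 2 × 9.8 × 0.4472 = 8.765 N, and the normal force is N = mg cos 26.57° = 2 × 9.8 × 0.8944 = 17.530 N.
Kinetic friction acts up the slope with magnitude f = μN = 0.38 × 17.530 = 6.661 N.
Net force along the incline is 8.765 − 6.661 = 2.104 N, so a = 2.104 / 2 = 1.0520 m/s².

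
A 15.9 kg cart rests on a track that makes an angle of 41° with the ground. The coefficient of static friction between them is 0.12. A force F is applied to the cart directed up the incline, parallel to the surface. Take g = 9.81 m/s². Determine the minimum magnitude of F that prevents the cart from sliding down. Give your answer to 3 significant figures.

The normal force is N = mg cos 41° = 117.719 N. With F at its minimum the cart is on the verge of sliding down, so static friction is at its maximum μ_s N = 0.12 × 117.719 = 14.126 N and acts up the slope.
Equilibrium along the incline: F + μ_s N = mg sin 41°, so F = 102.331 − 14.126 = 88.205 N.

88.2 N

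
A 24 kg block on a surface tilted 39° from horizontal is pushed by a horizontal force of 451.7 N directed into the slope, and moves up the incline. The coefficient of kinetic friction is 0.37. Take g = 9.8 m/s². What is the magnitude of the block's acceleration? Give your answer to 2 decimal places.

1.26 m/s²

The horizontal push has components F cos 39° = 451.7 × 0.7771 = 351.016 N up the incline and F sin 39° = 451.7 × 0.6293 = 284.255 N pressing into the surface.
The normal force is therefore N = mg cos 39° + F sin 39° = 182.774 + 284.255 = 467.029 N, and kinetic friction down the slope is μN = 0.37 × 467.029 = 172.801 N.
Along the incline: F cos 39° − mg sin 39° − μN = ma, so 351.016 − 148.011 − 172.801 = 24 a, giving a = 1.2585 m/s².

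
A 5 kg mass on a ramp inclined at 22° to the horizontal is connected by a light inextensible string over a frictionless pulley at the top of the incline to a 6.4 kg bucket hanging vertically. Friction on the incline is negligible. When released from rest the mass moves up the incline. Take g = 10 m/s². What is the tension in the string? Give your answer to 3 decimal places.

For the mass on the incline: the weight component along the slope is m₁g sin 22° = 5 × 10 × 0.3746 = 18.730 N and the normal force is N = m₁g cos 22° = 46.359 N.
Newton's second law for the mass (up-slope positive): T − 18.730 = 5 a. For the hanging bucket (downward positive): 6.4 × 10 − T = 6.4 a.
Adding the two equations eliminates T: 45.270 = 11.4 a, so a = 3.9711 m/s².
Then from the hanging bucket's equation, T = 6.4 × (10 − 3.9711) = 38.585 N.

38.585 N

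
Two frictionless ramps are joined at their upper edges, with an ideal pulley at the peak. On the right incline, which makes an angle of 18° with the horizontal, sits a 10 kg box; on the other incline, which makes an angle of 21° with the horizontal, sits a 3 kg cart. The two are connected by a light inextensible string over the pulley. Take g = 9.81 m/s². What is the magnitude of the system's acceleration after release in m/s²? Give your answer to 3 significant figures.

Resolve each weight along its own incline: the 10 kg mass has component 10 × 9.81 × sin 18° = 30.315 N down its slope, and the 3 kg mass has 3 × 9.81 × sin 21° = 10.547 N down its slope.
The 10 kg side's 30.315 N exceeds the other side's 10.547 N, so that mass slides down and the 3 kg mass slides up. Taking that direction as positive, Newton's second law for the whole system gives 30.315 − 10.547 = (10 + 3) a, so a = 19.768 / 13 = 1.5206 m/s².

1.52 m/s²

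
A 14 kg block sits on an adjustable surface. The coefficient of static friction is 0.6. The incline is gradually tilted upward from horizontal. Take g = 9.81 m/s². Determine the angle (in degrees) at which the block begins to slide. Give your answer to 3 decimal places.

30.964°

At the threshold of sliding, static friction is at its maximum μ_s N and exactly balances the weight component along the incline: mg sin θ = μ_s mg cos θ.
Hence tan θ = μ_s = 0.6, so θ = arctan(0.6) = 30.9638°.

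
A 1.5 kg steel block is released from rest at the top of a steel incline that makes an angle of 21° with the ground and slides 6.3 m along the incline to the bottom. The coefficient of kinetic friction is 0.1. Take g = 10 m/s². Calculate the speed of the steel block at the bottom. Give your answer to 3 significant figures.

The weight component along the incline is mg sin 21° = 5.376 N and the normal force is N = mg cos 21° = 14.004 N.
Friction up the slope is f = μN = 0.1 × 14.004 = 1.400 N, so the net downslope force is 5.376 − 1.400 = 3.976 N and a = 3.976 / 1.5 = 2.6507 m/s².
Starting from rest over a distance of 6.3 m, v² = 2aL = 2 × 2.6507 × 6.3 = 33.3988, so v = 5.7792 m/s.

5.78 m/s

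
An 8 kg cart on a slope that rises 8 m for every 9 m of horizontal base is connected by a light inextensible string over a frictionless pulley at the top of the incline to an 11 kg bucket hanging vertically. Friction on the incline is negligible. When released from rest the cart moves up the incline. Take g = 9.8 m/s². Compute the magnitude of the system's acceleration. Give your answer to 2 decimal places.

2.93 m/s²

For the cart on the incline: the weight component along the slope is m₁g sin 41.63° = 8 × 9.8 × 0.6644 = 52.089 N and the normal force is N = m₁g cos 41.63° = 58.597 N.
Newton's second law for the cart (up-slope positive): T − 52.089 = 8 a. For the hanging bucket (downward positive): 11 × 9.8 − T = 11 a.
Adding the two equations eliminates T: 55.711 = 19 a, so a = 2.9322 m/s².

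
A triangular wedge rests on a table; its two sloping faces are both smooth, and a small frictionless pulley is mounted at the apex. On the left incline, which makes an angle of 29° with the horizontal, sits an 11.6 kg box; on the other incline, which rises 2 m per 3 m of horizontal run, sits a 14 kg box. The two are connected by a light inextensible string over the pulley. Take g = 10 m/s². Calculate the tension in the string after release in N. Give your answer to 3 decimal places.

65.944 N

Resolve each weight along its own incline: the 11.6 kg mass has component 11.6 × 10 × sin 29° = 56.238 N down its slope, and the 14 kg mass has 14 × 10 × sin 33.69° = 77.658 N down its slope.
The 14 kg side's 77.658 N exceeds the other side's 56.238 N, so that mass slides down and the 11.6 kg mass slides up. Taking that direction as positive, Newton's second law for the whole system gives 77.658 − 56.238 = (11.6 + 14) a, so a = 21.420 / 25.6 = 0.8367 m/s².
For the 11.6 kg mass (up-slope positive): T − 56.238 = 11.6 × 0.8367, so T = 65.944 N.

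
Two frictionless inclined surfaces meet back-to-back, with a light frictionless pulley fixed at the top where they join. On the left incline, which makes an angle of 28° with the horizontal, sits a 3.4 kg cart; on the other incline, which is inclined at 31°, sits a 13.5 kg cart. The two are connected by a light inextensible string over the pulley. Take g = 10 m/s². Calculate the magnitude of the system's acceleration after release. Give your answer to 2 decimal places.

3.17 m/s²

Resolve each weight along its own incline: the 3.4 kg mass has component 3.4 × 10 × sin 28° = 15.962 N down its slope, and the 13.5 kg mass has 13.5 × 10 × sin 31° = 69.530 N down its slope.
The 13.5 kg side's 69.530 N exceeds the other side's 15.962 N, so that mass slides down and the 3.4 kg mass slides up. Taking that direction as positive, Newton's second law for the whole system gives 69.530 − 15.962 = (3.4 + 13.5) a, so a = 53.568 / 16.9 = 3.1697 m/s².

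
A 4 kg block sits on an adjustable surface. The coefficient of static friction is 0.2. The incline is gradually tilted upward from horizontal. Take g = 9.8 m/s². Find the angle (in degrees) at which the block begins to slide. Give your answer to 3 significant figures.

At the threshold of sliding, static friction is at its maximum μ_s N and exactly balances the weight component along the incline: mg sin θ = μ_s mg cos θ.
Hence tan θ = μ_s = 0.2, so θ = arctan(0.2) = 11.3099°.

11.3°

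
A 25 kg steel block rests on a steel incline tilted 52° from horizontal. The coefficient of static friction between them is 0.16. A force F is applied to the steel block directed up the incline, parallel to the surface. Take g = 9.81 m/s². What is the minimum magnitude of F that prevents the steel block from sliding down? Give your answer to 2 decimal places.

169.10 N

The normal force is N = mg cos 52° = 150.991 N. With F at its minimum the steel block is on the verge of sliding down, so static friction is at its maximum μ_s N = 0.16 × 150.991 = 24.159 N and acts up the slope.
Equilibrium along the incline: F + μ_s N = mg sin 52°, so F = 193.260 − 24.159 = 169.101 N.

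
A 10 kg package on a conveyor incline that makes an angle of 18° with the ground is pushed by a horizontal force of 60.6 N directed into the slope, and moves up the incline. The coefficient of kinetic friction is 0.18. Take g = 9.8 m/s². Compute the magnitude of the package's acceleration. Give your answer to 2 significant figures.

The horizontal push has components F cos 18° = 60.6 × 0.9511 = 57.637 N up the incline and F sin 18° = 60.6 × 0.3090 = 18.725 N pressing into the surface.
The normal force is therefore N = mg cos 18° + F sin 18° = 93.208 + 18.725 = 111.933 N, and kinetic friction down the slope is μN = 0.18 × 111.933 = 20.148 N.
Along the incline: F cos 18° − mg sin 18° − μN = ma, so 57.637 − 30.282 − 20.148 = 10 a, giving a = 0.7207 m/s².

0.72 m/s²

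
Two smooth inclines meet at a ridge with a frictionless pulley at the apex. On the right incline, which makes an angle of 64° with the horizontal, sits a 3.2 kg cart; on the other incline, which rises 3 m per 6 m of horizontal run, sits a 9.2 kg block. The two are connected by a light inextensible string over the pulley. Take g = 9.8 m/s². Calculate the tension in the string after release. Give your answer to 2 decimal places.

Resolve each weight along its own incline: the 3.2 kg mass has component 3.2 × 9.8 × sin 64° = 28.186 N down its slope, and the 9.2 kg mass has 9.2 × 9.8 × sin 26.57° = 40.321 N down its slope.
The 9.2 kg side's 40.321 N exceeds the other side's 28.186 N, so that mass slides down and the 3.2 kg mass slides up. Taking that direction as positive, Newton's second law for the whole system gives 40.321 − 28.186 = (3.2 + 9.2) a, so a = 12.135 / 12.4 = 0.9786 m/s².
For the 3.2 kg mass (up-slope positive): T − 28.186 = 3.2 × 0.9786, so T = 31.318 N.

31.32 N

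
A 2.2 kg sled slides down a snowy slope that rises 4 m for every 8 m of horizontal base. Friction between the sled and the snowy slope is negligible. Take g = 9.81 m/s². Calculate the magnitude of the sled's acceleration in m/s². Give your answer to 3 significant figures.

Resolving the weight along the incline: the component pulling the sled down the slope is mg sin 26.57° = 2.2 × 9.81 × 0.4472 = 9.651 N, and the normal force is N = mg cos 26.57° = 2.2 × 9.81 × 0.8944 = 19.303 N.
With no friction the net force along the incline is 9.651 N, so a = g sin 26.57° = 9.651 / 2.2 = 4.3868 m/s².

4.39 m/s²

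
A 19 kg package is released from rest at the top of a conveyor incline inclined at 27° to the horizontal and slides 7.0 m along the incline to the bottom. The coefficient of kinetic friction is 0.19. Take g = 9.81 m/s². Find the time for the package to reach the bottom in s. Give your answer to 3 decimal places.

2.239 s

The weight component along the incline is mg sin 27° = 84.619 N and the normal force is N = mg cos 27° = 166.075 N.
Friction up the slope is f = μN = 0.19 × 166.075 = 31.554 N, so the net downslope force is 84.619 − 31.554 = 53.065 N and a = 53.065 / 19 = 2.7929 m/s².
Starting from rest, L = ½at², so t = √(2L/a) = √(2 × 7.0 / 2.7929) = 2.2389 s.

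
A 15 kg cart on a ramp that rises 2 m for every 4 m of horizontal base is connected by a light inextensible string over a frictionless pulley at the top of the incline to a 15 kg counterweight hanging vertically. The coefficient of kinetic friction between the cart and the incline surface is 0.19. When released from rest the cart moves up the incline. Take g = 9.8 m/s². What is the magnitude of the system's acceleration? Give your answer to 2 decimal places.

For the cart on the incline: the weight component along the slope is m₁g sin 26.57° = 15 × 9.8 × 0.4472 = 65.738 N and the normal force is N = m₁g cos 26.57° = 131.481 N.
Kinetic friction opposes the cart's motion up the incline: f = μN = 0.19 × 131.481 = 24.981 N acting down the slope.
Newton's second law for the cart (up-slope positive): T − 65.738 − 24.981 = 15 a. For the hanging counterweight (downward positive): 15 × 9.8 − T = 15 a.
Adding the two equations eliminates T: 56.281 = 30 a, so a = 1.8760 m/s².

1.88 m/s²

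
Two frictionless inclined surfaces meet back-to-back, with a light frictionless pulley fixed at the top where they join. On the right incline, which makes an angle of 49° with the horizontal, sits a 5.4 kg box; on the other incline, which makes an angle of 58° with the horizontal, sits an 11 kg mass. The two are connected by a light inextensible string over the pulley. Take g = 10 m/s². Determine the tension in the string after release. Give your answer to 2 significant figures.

Resolve each weight along its own incline: the 5.4 kg mass has component 5.4 × 10 × sin 49° = 40.754 N down its slope, and the 11 kg mass has 11 × 10 × sin 58° = 93.285 N down its slope.
The 11 kg side's 93.285 N exceeds the other side's 40.754 N, so that mass slides down and the 5.4 kg mass slides up. Taking that direction as positive, Newton's second law for the whole system gives 93.285 − 40.754 = (5.4 + 11) a, so a = 52.531 / 16.4 = 3.2031 m/s².
For the 5.4 kg mass (up-slope positive): T − 40.754 = 5.4 × 3.2031, so T = 58.051 N.

58 N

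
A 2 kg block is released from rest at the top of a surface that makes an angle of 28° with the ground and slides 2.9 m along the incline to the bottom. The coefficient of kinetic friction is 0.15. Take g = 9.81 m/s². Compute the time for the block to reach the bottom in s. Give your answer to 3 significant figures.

1.32 s

The weight component along the incline is mg sin 28° = 9.211 N and the normal force is N = mg cos 28° = 17.323 N.
Friction up the slope is f = μN = 0.15 × 17.323 = 2.598 N, so the net downslope force is 9.211 − 2.598 = 6.613 N and a = 6.613 / 2 = 3.3065 m/s².
Starting from rest, L = ½at², so t = √(2L/a) = √(2 × 2.9 / 3.3065) = 1.3244 s.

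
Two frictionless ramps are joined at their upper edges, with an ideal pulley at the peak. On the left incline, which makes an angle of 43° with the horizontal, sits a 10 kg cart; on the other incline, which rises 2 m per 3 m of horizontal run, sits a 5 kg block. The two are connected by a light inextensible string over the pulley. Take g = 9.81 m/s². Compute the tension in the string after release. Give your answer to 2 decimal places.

40.44 N

Resolve each weight along its own incline: the 10 kg mass has component 10 × 9.81 × sin 43° = 66.904 N down its slope, and the 5 kg mass has 5 × 9.81 × sin 33.69° = 27.208 N down its slope.
The 10 kg side's 66.904 N exceeds the other side's 27.208 N, so that mass slides down and the 5 kg mass slides up. Taking that direction as positive, Newton's second law for the whole system gives 66.904 − 27.208 = (10 + 5) a, so a = 39.696 / 15 = 2.6464 m/s².
For the 5 kg mass (up-slope positive): T − 27.208 = 5 × 2.6464, so T = 40.440 N.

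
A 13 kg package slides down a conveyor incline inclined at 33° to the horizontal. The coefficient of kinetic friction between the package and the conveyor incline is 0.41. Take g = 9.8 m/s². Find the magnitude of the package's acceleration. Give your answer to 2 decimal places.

Resolving the weight along the incline: the component pulling the package down the slope is mg sin 33° = 13 × 9.8 × 0.5446 = 69.382 N, and the normal force is N = mg cos 33° = 13 × 9.8 × 0.8387 = 106.850 N.
Kinetic friction acts up the slope with magnitude f = μN = 0.41 × 106.850 = 43.808 N.
Net force along the incline is 69.382 − 43.808 = 25.574 N, so a = 25.574 / 13 = 1.9672 m/s².

1.97 m/s²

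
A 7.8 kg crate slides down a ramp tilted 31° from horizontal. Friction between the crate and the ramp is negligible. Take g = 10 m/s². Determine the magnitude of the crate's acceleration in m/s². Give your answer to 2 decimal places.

Resolving the weight along the incline: the component pulling the crate down the slope is mg sin 31° = 7.8 × 10 × 0.5150 = 40.170 N, and the normal force is N = mg cos 31° = 7.8 × 10 × 0.8572 = 66.862 N.
With no friction the net force along the incline is 40.170 N, so a = g sin 31° = 40.170 / 7.8 = 5.1500 m/s².

5.15 m/s²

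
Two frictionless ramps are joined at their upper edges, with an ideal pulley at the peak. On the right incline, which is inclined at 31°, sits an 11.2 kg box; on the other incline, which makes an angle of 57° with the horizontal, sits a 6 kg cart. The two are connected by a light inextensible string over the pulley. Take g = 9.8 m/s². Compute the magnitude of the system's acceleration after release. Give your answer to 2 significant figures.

Resolve each weight along its own incline: the 11.2 kg mass has component 11.2 × 9.8 × sin 31° = 56.531 N down its slope, and the 6 kg mass has 6 × 9.8 × sin 57° = 49.314 N down its slope.
The 11.2 kg side's 56.531 N exceeds the other side's 49.314 N, so that mass slides down and the 6 kg mass slides up. Taking that direction as positive, Newton's second law for the whole system gives 56.531 − 49.314 = (11.2 + 6) a, so a = 7.217 / 17.2 = 0.4196 m/s².

0.42 m/s²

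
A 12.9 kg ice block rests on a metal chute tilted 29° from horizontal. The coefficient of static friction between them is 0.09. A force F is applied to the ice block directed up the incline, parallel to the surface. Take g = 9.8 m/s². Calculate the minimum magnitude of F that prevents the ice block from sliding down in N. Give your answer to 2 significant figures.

51 N

The normal force is N = mg cos 29° = 110.569 N. With F at its minimum the ice block is on the verge of sliding down, so static friction is at its maximum μ_s N = 0.09 × 110.569 = 9.951 N and acts up the slope.
Equilibrium along the incline: F + μ_s N = mg sin 29°, so F = 61.290 − 9.951 = 51.339 N.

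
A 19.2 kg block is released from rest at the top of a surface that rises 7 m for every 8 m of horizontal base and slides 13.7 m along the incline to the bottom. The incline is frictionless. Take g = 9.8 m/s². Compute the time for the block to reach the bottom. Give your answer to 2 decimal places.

The weight component along the incline is mg sin 41.19° = 123.904 N and the normal force is N = mg cos 41.19° = 141.605 N.
With no friction, a = g sin 41.19° = 6.4533 m/s².
Starting from rest, L = ½at², so t = √(2L/a) = √(2 × 13.7 / 6.4533) = 2.0606 s.

2.06 s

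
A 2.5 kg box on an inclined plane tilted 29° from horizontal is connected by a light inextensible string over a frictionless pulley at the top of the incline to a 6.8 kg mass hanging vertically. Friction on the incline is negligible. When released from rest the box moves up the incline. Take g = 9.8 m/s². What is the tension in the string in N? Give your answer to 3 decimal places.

For the box on the incline: the weight component along the slope is m₁g sin 29° = 2.5 × 9.8 × 0.4848 = 11.878 N and the normal force is N = m₁g cos 29° = 21.428 N.
Newton's second law for the box (up-slope positive): T − 11.878 = 2.5 a. For the hanging mass (downward positive): 6.8 × 9.8 − T = 6.8 a.
Adding the two equations eliminates T: 54.762 = 9.3 a, so a = 5.8884 m/s².
Then from the hanging mass's equation, T = 6.8 × (9.8 − 5.8884) = 26.599 N.

26.599 N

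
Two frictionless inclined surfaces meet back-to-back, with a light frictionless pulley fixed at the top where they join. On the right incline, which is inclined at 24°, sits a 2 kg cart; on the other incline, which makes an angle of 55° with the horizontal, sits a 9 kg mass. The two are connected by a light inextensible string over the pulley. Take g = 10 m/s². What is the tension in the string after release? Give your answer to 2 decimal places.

Resolve each weight along its own incline: the 2 kg mass has component 2 × 10 × sin 24° = 8.135 N down its slope, and the 9 kg mass has 9 × 10 × sin 55° = 73.724 N down its slope.
The 9 kg side's 73.724 N exceeds the other side's 8.135 N, so that mass slides down and the 2 kg mass slides up. Taking that direction as positive, Newton's second law for the whole system gives 73.724 − 8.135 = (2 + 9) a, so a = 65.589 / 11 = 5.9626 m/s².
For the 2 kg mass (up-slope positive): T − 8.135 = 2 × 5.9626, so T = 20.060 N.

20.06 N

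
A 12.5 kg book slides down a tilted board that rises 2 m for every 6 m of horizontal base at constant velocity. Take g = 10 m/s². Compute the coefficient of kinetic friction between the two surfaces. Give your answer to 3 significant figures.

At constant velocity the net force along the incline is zero: mg sin 18.43° = μ mg cos 18.43°.
So μ = tan 18.43° = 0.3162 / 0.9487 = 0.3333.

0.333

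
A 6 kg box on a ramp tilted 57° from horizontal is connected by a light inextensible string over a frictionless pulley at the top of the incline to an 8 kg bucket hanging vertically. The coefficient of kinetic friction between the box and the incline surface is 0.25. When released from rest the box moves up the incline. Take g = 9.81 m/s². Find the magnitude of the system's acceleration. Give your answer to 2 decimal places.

1.51 m/s²

For the box on the incline: the weight component along the slope is m₁g sin 57° = 6 × 9.81 × 0.8387 = 49.366 N and the normal force is N = m₁g cos 57° = 32.057 N.
Kinetic friction opposes the box's motion up the incline: f = μN = 0.25 × 32.057 = 8.014 N acting down the slope.
Newton's second law for the box (up-slope positive): T − 49.366 − 8.014 = 6 a. For the hanging bucket (downward positive): 8 × 9.81 − T = 8 a.
Adding the two equations eliminates T: 21.100 = 14 a, so a = 1.5071 m/s².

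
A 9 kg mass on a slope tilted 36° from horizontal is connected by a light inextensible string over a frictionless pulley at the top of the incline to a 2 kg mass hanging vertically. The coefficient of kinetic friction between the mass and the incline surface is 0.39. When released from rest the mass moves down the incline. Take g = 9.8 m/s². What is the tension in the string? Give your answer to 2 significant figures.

For the mass on the incline: the weight component along the slope is m₁g sin 36° = 9 × 9.8 × 0.5878 = 51.844 N and the normal force is N = m₁g cos 36° = 71.355 N.
Kinetic friction opposes the mass's motion down the incline: f = μN = 0.39 × 71.355 = 27.828 N acting up the slope.
Newton's second law for the mass (down-slope positive): 51.844 − 27.828 − T = 9 a. For the hanging mass (upward positive): T − 2 × 9.8 = 2 a.
Adding the two equations eliminates T: 4.416 = 11 a, so a = 0.4015 m/s².
Then from the hanging mass's equation, T = 2 × (9.8 + 0.4015) = 20.403 N.

20 N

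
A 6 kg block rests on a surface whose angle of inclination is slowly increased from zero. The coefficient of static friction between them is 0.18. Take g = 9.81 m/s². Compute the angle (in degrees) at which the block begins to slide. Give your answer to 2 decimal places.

At the threshold of sliding, static friction is at its maximum μ_s N and exactly balances the weight component along the incline: mg sin θ = μ_s mg cos θ.
Hence tan θ = μ_s = 0.18, so θ = arctan(0.18) = 10.2040°.

10.20°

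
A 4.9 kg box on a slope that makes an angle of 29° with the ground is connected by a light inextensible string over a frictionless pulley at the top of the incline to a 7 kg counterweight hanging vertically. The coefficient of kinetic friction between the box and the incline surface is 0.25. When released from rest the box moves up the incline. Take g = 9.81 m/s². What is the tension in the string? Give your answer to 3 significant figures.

48.2 N

For the box on the incline: the weight component along the slope is m₁g sin 29° = 4.9 × 9.81 × 0.4848 = 23.304 N and the normal force is N = m₁g cos 29° = 42.042 N.
Kinetic friction opposes the box's motion up the incline: f = μN = 0.25 × 42.042 = 10.511 N acting down the slope.
Newton's second law for the box (up-slope positive): T − 23.304 − 10.511 = 4.9 a. For the hanging counterweight (downward positive): 7 × 9.81 − T = 7 a.
Adding the two equations eliminates T: 34.855 = 11.9 a, so a = 2.9290 m/s².
Then from the hanging counterweight's equation, T = 7 × (9.81 − 2.9290) = 48.167 N.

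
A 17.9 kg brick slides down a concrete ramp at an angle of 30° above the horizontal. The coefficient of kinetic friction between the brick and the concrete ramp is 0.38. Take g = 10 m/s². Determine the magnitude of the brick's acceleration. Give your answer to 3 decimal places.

1.709 m/s²

Resolving the weight along the incline: the component pulling the brick down the slope is mg sin 30° = 17.9 × 10 × 0.5000 = 89.500 N, and the normal force is N = mg cos 30° = 17.9 × 10 × 0.8660 = 155.014 N.
Kinetic friction acts up the slope with magnitude f = μN = 0.38 × 155.014 = 58.905 N.
Net force along the incline is 89.500 − 58.905 = 30.595 N, so a = 30.595 / 17.9 = 1.7092 m/s².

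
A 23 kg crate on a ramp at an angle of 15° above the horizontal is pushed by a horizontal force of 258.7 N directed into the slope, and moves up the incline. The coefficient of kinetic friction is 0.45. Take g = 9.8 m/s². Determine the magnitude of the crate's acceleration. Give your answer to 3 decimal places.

2.758 m/s²

The horizontal push has components F cos 15° = 258.7 × 0.9659 = 249.878 N up the incline and F sin 15° = 258.7 × 0.2588 = 66.952 N pressing into the surface.
The normal force is therefore N = mg cos 15° + F sin 15° = 217.714 + 66.952 = 284.666 N, and kinetic friction down the slope is μN = 0.45 × 284.666 = 128.100 N.
Along the incline: F cos 15° − mg sin 15° − μN = ma, so 249.878 − 58.334 − 128.100 = 23 a, giving a = 2.7584 m/s².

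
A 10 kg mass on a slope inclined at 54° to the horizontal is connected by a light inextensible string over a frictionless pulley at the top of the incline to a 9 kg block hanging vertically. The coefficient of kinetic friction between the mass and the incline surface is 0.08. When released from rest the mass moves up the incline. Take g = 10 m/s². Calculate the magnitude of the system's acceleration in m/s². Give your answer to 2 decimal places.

For the mass on the incline: the weight component along the slope is m₁g sin 54° = 10 × 10 × 0.8090 = 80.900 N and the normal force is N = m₁g cos 54° = 58.779 N.
Kinetic friction opposes the mass's motion up the incline: f = μN = 0.08 × 58.779 = 4.702 N acting down the slope.
Newton's second law for the mass (up-slope positive): T − 80.900 − 4.702 = 10 a. For the hanging block (downward positive): 9 × 10 − T = 9 a.
Adding the two equations eliminates T: 4.398 = 19 a, so a = 0.2315 m/s².

0.23 m/s²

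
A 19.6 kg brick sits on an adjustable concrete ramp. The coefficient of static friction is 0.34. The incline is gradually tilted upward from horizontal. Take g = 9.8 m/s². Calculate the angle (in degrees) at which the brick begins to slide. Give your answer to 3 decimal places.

18.778°

At the threshold of sliding, static friction is at its maximum μ_s N and exactly balances the weight component along the incline: mg sin θ = μ_s mg cos θ.
Hence tan θ = μ_s = 0.34, so θ = arctan(0.34) = 18.7780°.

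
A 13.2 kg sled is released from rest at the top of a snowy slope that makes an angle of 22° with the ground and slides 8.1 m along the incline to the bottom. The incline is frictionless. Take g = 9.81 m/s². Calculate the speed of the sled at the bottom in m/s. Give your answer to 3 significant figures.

The weight component along the incline is mg sin 22° = 48.509 N and the normal force is N = mg cos 22° = 120.063 N.
With no friction, a = g sin 22° = 3.6749 m/s².
Starting from rest over a distance of 8.1 m, v² = 2aL = 2 × 3.6749 × 8.1 = 59.5334, so v = 7.7158 m/s.

7.72 m/s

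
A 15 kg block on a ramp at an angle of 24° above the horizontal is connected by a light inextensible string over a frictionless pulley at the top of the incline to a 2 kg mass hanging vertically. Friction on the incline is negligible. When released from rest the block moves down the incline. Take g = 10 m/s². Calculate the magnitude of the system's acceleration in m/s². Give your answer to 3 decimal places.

For the block on the incline: the weight component along the slope is m₁g sin 24° = 15 × 10 × 0.4067 = 61.005 N and the normal force is N = m₁g cos 24° = 137.032 N.
Newton's second law for the block (down-slope positive): 61.005 − T = 15 a. For the hanging mass (upward positive): T − 2 × 10 = 2 a.
Adding the two equations eliminates T: 41.005 = 17 a, so a = 2.4121 m/s².

2.412 m/s²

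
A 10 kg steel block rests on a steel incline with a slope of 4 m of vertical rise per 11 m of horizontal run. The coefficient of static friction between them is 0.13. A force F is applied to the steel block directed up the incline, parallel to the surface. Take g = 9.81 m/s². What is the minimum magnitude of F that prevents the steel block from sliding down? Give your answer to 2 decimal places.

The normal force is N = mg cos 19.98° = 92.194 N. With F at its minimum the steel block is on the verge of sliding down, so static friction is at its maximum μ_s N = 0.13 × 92.194 = 11.985 N and acts up the slope.
Equilibrium along the incline: F + μ_s N = mg sin 19.98°, so F = 33.525 − 11.985 = 21.540 N.

21.54 N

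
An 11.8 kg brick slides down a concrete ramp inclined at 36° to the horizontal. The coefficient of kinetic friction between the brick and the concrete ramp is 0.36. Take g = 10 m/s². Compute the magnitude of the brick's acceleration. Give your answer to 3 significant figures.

2.97 m/s²

Resolving the weight along the incline: the component pulling the brick down the slope is mg sin 36° = 11.8 × 10 × 0.5878 = 69.360 N, and the normal force is N = mg cos 36° = 11.8 × 10 × 0.8090 = 95.462 N.
Kinetic friction acts up the slope with magnitude f = μN = 0.36 × 95.462 = 34.366 N.
Net force along the incline is 69.360 − 34.366 = 34.994 N, so a = 34.994 / 11.8 = 2.9656 m/s².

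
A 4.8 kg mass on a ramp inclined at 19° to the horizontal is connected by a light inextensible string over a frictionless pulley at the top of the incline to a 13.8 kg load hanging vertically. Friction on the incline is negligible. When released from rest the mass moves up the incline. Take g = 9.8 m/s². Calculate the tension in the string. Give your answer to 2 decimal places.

46.26 N

For the mass on the incline: the weight component along the slope is m₁g sin 19° = 4.8 × 9.8 × 0.3256 = 15.316 N and the normal force is N = m₁g cos 19° = 44.477 N.
Newton's second law for the mass (up-slope positive): T − 15.316 = 4.8 a. For the hanging load (downward positive): 13.8 × 9.8 − T = 13.8 a.
Adding the two equations eliminates T: 119.924 = 18.6 a, so a = 6.4475 m/s².
Then from the hanging load's equation, T = 13.8 × (9.8 − 6.4475) = 46.265 N.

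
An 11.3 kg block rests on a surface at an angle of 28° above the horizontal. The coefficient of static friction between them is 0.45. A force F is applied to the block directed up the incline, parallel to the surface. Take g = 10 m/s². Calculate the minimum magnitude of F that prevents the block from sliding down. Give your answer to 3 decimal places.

The normal force is N = mg cos 28° = 99.773 N. With F at its minimum the block is on the verge of sliding down, so static friction is at its maximum μ_s N = 0.45 × 99.773 = 44.898 N and acts up the slope.
Equilibrium along the incline: F + μ_s N = mg sin 28°, so F = 53.050 − 44.898 = 8.152 N.

8.152 N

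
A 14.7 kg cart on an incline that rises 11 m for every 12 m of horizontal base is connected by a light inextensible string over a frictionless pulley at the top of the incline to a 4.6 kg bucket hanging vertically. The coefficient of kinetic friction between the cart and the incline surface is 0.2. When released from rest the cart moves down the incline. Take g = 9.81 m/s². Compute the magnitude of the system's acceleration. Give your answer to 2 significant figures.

1.6 m/s²

For the cart on the incline: the weight component along the slope is m₁g sin 42.51° = 14.7 × 9.81 × 0.6757 = 97.441 N and the normal force is N = m₁g cos 42.51° = 106.303 N.
Kinetic friction opposes the cart's motion down the incline: f = μN = 0.2 × 106.303 = 21.261 N acting up the slope.
Newton's second law for the cart (down-slope positive): 97.441 − 21.261 − T = 14.7 a. For the hanging bucket (upward positive): T − 4.6 × 9.81 = 4.6 a.
Adding the two equations eliminates T: 31.054 = 19.3 a, so a = 1.6090 m/s².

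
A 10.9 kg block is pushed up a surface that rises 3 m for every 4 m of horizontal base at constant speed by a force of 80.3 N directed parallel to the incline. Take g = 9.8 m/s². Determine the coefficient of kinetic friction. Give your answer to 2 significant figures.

At constant speed ΣF = 0 along the incline. The applied 80.3 N acts up the slope; the weight component mg sin 36.87° = 64.092 N and kinetic friction μN both act down the slope.
So 80.3 = 64.092 + μ × 85.456, giving μ = (80.3 − 64.092) / 85.456 = 0.1897.

0.19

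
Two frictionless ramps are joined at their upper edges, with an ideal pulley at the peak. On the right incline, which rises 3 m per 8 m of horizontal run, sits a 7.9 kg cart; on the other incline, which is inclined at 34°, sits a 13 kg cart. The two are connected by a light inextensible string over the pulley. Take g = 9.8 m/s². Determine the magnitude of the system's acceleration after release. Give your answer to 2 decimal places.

Resolve each weight along its own incline: the 7.9 kg mass has component 7.9 × 9.8 × sin 20.56° = 27.184 N down its slope, and the 13 kg mass has 13 × 9.8 × sin 34° = 71.241 N down its slope.
The 13 kg side's 71.241 N exceeds the other side's 27.184 N, so that mass slides down and the 7.9 kg mass slides up. Taking that direction as positive, Newton's second law for the whole system gives 71.241 − 27.184 = (7.9 + 13) a, so a = 44.057 / 20.9 = 2.1080 m/s².

2.11 m/s²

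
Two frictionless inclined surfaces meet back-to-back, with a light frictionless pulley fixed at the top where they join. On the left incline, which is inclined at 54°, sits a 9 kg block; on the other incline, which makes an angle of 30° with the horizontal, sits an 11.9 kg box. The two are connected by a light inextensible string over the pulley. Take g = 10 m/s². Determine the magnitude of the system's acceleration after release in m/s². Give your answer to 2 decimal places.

Resolve each weight along its own incline: the 9 kg mass has component 9 × 10 × sin 54° = 72.812 N down its slope, and the 11.9 kg mass has 11.9 × 10 × sin 30° = 59.500 N down its slope.
The 9 kg side's 72.812 N exceeds the other side's 59.500 N, so that mass slides down and the 11.9 kg mass slides up. Taking that direction as positive, Newton's second law for the whole system gives 72.812 − 59.500 = (9 + 11.9) a, so a = 13.312 / 20.9 = 0.6369 m/s².

0.64 m/s²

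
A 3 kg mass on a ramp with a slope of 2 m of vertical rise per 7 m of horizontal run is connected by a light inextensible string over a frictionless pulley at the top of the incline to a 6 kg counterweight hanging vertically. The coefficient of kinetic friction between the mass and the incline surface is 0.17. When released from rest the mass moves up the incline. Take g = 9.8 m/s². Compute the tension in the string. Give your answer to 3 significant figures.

For the mass on the incline: the weight component along the slope is m₁g sin 15.95° = 3 × 9.8 × 0.2747 = 8.076 N and the normal force is N = m₁g cos 15.95° = 28.269 N.
Kinetic friction opposes the mass's motion up the incline: f = μN = 0.17 × 28.269 = 4.806 N acting down the slope.
Newton's second law for the mass (up-slope positive): T − 8.076 − 4.806 = 3 a. For the hanging counterweight (downward positive): 6 × 9.8 − T = 6 a.
Adding the two equations eliminates T: 45.918 = 9 a, so a = 5.1020 m/s².
Then from the hanging counterweight's equation, T = 6 × (9.8 − 5.1020) = 28.188 N.

28.2 N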